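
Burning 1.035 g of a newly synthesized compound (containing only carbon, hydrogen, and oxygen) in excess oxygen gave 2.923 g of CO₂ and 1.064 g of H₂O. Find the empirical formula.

mol C = 2.923 g CO₂ ÷ 44.009 g/mol = 0.066418 mol
mol H = 2 × 1.064 g H₂O ÷ 18.015 g/mol = 0.11812 mol
mass O = 1.035 − (0.79775 + 0.11907) = 0.11818 g → mol O = 0.11818 ÷ 15.999 = 0.0073868 mol
Divide by the smallest (0.0073868 mol): C 8.991, H 15.991, O 1.000

C9H16O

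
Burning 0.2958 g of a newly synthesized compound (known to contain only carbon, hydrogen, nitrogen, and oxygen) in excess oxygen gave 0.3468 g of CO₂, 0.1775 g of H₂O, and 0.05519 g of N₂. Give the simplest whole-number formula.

mol C = 0.3468 g CO₂ ÷ 44.009 g/mol = 0.0078802 mol
mol H = 2 × 0.1775 g H₂O ÷ 18.015 g/mol = 0.019706 mol
mol N = 2 × 0.05519 g N₂ ÷ 28.014 g/mol = 0.0039402 mol
mass O = 0.2958 − (0.094649 + 0.019863 + 0.055190) = 0.12610 g → mol O = 0.12610 ÷ 15.999 = 0.0078816 mol
Divide by the smallest (0.0039402 mol): C 2.000, H 5.001, N 1.000, O 2.000

C2H5NO2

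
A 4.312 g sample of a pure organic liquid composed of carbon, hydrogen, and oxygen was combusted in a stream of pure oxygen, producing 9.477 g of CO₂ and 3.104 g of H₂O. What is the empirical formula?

mol C = 9.477 g CO₂ ÷ 44.009 g/mol = 0.21534 mol
mol H = 2 × 3.104 g H₂O ÷ 18.015 g/mol = 0.34460 mol
mass O = 4.312 − (2.5865 + 0.34736) = 1.3782 g → mol O = 1.3782 ÷ 15.999 = 0.086141 mol
Divide by the smallest (0.086141 mol): C 2.500, H 4.000, O 1.000
Multiplying each by 2 gives whole numbers: C 5.00, H 8.00, O 2.00

C5H8O2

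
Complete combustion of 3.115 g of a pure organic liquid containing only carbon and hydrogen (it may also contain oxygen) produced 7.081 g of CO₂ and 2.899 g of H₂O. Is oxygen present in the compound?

yes

mol C = 7.081 g CO₂ ÷ 44.009 g/mol = 0.16090 mol
mol H = 2 × 2.899 g H₂O ÷ 18.015 g/mol = 0.32184 mol
C and H account for only 2.2570 g of the 3.115 g sample; the remaining 0.85803 g must be oxygen.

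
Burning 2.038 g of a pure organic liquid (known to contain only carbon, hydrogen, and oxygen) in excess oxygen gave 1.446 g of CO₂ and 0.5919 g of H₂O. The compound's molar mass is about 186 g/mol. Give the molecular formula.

mol C = 1.446 g CO₂ ÷ 44.009 g/mol = 0.032857 mol
mol H = 2 × 0.5919 g H₂O ÷ 18.015 g/mol = 0.065712 mol
mass O = 2.038 − (0.39464 + 0.066238) = 1.5771 g → mol O = 1.5771 ÷ 15.999 = 0.098576 mol
Divide by the smallest (0.032857 mol): C 1.000, H 2.000, O 3.000
Empirical formula: CH2O3
Empirical-formula mass = 62.02 g/mol; 186 ÷ 62.02 ≈ 3, so the molecular formula is C3H6O9.

C3H6O9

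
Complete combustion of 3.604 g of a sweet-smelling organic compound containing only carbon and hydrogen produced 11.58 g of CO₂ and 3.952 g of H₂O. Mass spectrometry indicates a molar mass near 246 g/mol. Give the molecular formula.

C18H30

mol C = 11.58 g CO₂ ÷ 44.009 g/mol = 0.26313 mol
mol H = 2 × 3.952 g H₂O ÷ 18.015 g/mol = 0.43875 mol
Divide by the smallest (0.26313 mol): C 1.000, H 1.667
Multiplying each by 3 gives whole numbers: C 3.00, H 5.00
Empirical formula: C3H5
Empirical-formula mass = 41.07 g/mol; 246 ÷ 41.07 ≈ 6, so the molecular formula is C18H30.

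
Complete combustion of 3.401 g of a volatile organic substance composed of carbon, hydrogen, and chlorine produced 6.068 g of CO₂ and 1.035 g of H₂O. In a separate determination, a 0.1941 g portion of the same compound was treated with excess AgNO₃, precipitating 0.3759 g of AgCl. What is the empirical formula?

mol C = 6.068 g CO₂ ÷ 44.009 g/mol = 0.13788 mol
mol H = 2 × 1.035 g H₂O ÷ 18.015 g/mol = 0.11490 mol
From the AgCl data: mol Cl per gram of compound = (0.3759 ÷ 143.318) ÷ 0.1941 = 0.013513 mol/g, so in the 3.401 g combustion sample mol Cl = 0.045957 mol
Divide by the smallest (0.045957 mol): C 3.000, H 2.500, Cl 1.000
Multiplying each by 2 gives whole numbers: C 6.00, H 5.00, Cl 2.00

C6H5Cl2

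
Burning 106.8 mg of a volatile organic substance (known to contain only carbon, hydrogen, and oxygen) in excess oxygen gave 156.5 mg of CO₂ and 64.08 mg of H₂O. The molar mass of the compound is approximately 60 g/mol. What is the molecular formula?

mol C = 0.1565 g CO₂ ÷ 44.009 g/mol = 0.0035561 mol
mol H = 2 × 0.06408 g H₂O ÷ 18.015 g/mol = 0.0071141 mol
mass O = 0.1068 − (0.042712 + 0.0071710) = 0.056917 g → mol O = 0.056917 ÷ 15.999 = 0.0035575 mol
Divide by the smallest (0.0035561 mol): C 1.000, H 2.001, O 1.000
Empirical formula: CH2O
Empirical-formula mass = 30.03 g/mol; 60 ÷ 30.03 ≈ 2, so the molecular formula is C2H4O2.

C2H4O2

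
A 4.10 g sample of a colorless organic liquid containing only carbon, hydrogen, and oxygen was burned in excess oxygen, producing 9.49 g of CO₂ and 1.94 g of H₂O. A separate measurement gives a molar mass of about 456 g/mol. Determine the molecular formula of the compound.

C24H24O9

mol C = 9.49 g CO₂ ÷ 44.009 g/mol = 0.2156 mol
mol H = 2 × 1.94 g H₂O ÷ 18.015 g/mol = 0.2154 mol
mass O = 4.10 − (2.590 + 0.2171) = 1.293 g → mol O = 1.293 ÷ 15.999 = 0.08081 mol
Divide by the smallest (0.08081 mol): C 2.668, H 2.665, O 1.000
Multiplying each by 3 gives whole numbers: C 8.01, H 8.00, O 3.00
Empirical formula: C8H8O3
Empirical-formula mass = 152.15 g/mol; 456 ÷ 152.15 ≈ 3, so the molecular formula is C24H24O9.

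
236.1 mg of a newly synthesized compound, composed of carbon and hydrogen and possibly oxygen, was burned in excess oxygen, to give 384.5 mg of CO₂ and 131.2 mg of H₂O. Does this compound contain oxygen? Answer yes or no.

mol C = 0.3845 g CO₂ ÷ 44.009 g/mol = 0.0087368 mol
mol H = 2 × 0.1312 g H₂O ÷ 18.015 g/mol = 0.014566 mol
C and H account for only 0.11962 g of the 0.2361 g sample; the remaining 0.11648 g must be oxygen.

yes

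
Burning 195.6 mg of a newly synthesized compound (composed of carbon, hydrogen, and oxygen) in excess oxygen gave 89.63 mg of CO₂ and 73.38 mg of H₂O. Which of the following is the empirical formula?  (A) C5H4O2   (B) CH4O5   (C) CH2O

(B) CH4O5

mol C = 0.08963 g CO₂ ÷ 44.009 g/mol = 0.0020366 mol
mol H = 2 × 0.07338 g H₂O ÷ 18.015 g/mol = 0.0081465 mol
mass O = 0.1956 − (0.024462 + 0.0082117) = 0.16293 g → mol O = 0.16293 ÷ 15.999 = 0.010184 mol
Divide by the smallest (0.0020366 mol): C 1.000, H 4.000, O 5.000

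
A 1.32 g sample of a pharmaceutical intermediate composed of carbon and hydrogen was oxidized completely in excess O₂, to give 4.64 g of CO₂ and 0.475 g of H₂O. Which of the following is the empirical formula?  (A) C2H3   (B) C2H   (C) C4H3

mol C = 4.64 g CO₂ ÷ 44.009 g/mol = 0.1054 mol
mol H = 2 × 0.475 g H₂O ÷ 18.015 g/mol = 0.05273 mol
Divide by the smallest (0.05273 mol): C 1.999, H 1.000

(B) C2H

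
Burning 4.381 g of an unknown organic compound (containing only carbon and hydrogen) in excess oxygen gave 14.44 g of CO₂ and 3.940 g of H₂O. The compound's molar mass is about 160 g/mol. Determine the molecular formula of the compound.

mol C = 14.44 g CO₂ ÷ 44.009 g/mol = 0.32811 mol
mol H = 2 × 3.940 g H₂O ÷ 18.015 g/mol = 0.43741 mol
Divide by the smallest (0.32811 mol): C 1.000, H 1.333
Multiplying each by 3 gives whole numbers: C 3.00, H 4.00
Empirical formula: C3H4
Empirical-formula mass = 40.06 g/mol; 160 ÷ 40.06 ≈ 4, so the molecular formula is C12H16.

C12H16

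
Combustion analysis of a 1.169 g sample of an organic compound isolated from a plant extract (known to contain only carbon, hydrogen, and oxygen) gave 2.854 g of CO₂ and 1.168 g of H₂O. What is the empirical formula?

C4H8O

mol C = 2.854 g CO₂ ÷ 44.009 g/mol = 0.064850 mol
mol H = 2 × 1.168 g H₂O ÷ 18.015 g/mol = 0.12967 mol
mass O = 1.169 − (0.77892 + 0.13071) = 0.25938 g → mol O = 0.25938 ÷ 15.999 = 0.016212 mol
Divide by the smallest (0.016212 mol): C 4.000, H 7.998, O 1.000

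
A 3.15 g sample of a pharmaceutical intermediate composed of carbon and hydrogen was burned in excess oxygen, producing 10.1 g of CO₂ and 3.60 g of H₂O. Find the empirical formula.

mol C = 10.1 g CO₂ ÷ 44.009 g/mol = 0.2295 mol
mol H = 2 × 3.60 g H₂O ÷ 18.015 g/mol = 0.3997 mol
Divide by the smallest (0.2295 mol): C 1.000, H 1.741
Multiplying each by 4 gives whole numbers: C 4.00, H 6.97

C4H7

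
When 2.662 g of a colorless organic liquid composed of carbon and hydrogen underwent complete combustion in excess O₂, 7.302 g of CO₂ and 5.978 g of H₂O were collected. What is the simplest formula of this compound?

CH4

mol C = 7.302 g CO₂ ÷ 44.009 g/mol = 0.16592 mol
mol H = 2 × 5.978 g H₂O ÷ 18.015 g/mol = 0.66367 mol
Divide by the smallest (0.16592 mol): C 1.000, H 4.000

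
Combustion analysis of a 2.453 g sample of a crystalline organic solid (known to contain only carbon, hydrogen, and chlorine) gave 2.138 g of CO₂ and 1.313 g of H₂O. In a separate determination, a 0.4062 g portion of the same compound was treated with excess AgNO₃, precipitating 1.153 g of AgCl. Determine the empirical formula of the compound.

mol C = 2.138 g CO₂ ÷ 44.009 g/mol = 0.048581 mol
mol H = 2 × 1.313 g H₂O ÷ 18.015 g/mol = 0.14577 mol
From the AgCl data: mol Cl per gram of compound = (1.153 ÷ 143.318) ÷ 0.4062 = 0.019806 mol/g, so in the 2.453 g combustion sample mol Cl = 0.048583 mol
Divide by the smallest (0.048581 mol): C 1.000, H 3.001, Cl 1.000

CH3Cl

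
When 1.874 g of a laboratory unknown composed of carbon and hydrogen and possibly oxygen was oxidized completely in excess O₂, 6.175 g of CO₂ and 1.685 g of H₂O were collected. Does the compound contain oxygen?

no

mol C = 6.175 g CO₂ ÷ 44.009 g/mol = 0.14031 mol
mol H = 2 × 1.685 g H₂O ÷ 18.015 g/mol = 0.18707 mol
C and H together account for 1.8739 g — essentially the entire 1.874 g sample — so the compound contains no oxygen.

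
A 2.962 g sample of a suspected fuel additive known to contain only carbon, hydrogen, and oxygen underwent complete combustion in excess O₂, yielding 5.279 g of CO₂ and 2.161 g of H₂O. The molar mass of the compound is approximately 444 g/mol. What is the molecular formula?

C18H36O12

mol C = 5.279 g CO₂ ÷ 44.009 g/mol = 0.11995 mol
mol H = 2 × 2.161 g H₂O ÷ 18.015 g/mol = 0.23991 mol
mass O = 2.962 − (1.4408 + 0.24183) = 1.2794 g → mol O = 1.2794 ÷ 15.999 = 0.079969 mol
Divide by the smallest (0.079969 mol): C 1.500, H 3.000, O 1.000
Multiplying each by 2 gives whole numbers: C 3.00, H 6.00, O 2.00
Empirical formula: C3H6O2
Empirical-formula mass = 74.08 g/mol; 444 ÷ 74.08 ≈ 6, so the molecular formula is C18H36O12.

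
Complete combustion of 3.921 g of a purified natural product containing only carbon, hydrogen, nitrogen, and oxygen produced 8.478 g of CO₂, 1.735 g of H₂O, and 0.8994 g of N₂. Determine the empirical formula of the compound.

mol C = 8.478 g CO₂ ÷ 44.009 g/mol = 0.19264 mol
mol H = 2 × 1.735 g H₂O ÷ 18.015 g/mol = 0.19262 mol
mol N = 2 × 0.8994 g N₂ ÷ 28.014 g/mol = 0.064211 mol
mass O = 3.921 − (2.3138 + 0.19416 + 0.89940) = 0.51361 g → mol O = 0.51361 ÷ 15.999 = 0.032103 mol
Divide by the smallest (0.032103 mol): C 6.001, H 6.000, N 2.000, O 1.000

C6H6N2O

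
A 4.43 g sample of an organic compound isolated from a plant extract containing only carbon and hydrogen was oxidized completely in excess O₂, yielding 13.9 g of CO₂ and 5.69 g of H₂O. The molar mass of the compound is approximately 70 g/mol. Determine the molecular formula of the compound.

C5H10

mol C = 13.9 g CO₂ ÷ 44.009 g/mol = 0.3158 mol
mol H = 2 × 5.69 g H₂O ÷ 18.015 g/mol = 0.6317 mol
Divide by the smallest (0.3158 mol): C 1.000, H 2.000
Empirical formula: CH2
Empirical-formula mass = 14.03 g/mol; 70 ÷ 14.03 ≈ 5, so the molecular formula is C5H10.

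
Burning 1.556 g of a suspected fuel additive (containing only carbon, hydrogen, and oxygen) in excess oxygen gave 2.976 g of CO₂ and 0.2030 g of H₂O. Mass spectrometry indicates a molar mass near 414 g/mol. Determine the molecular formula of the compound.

mol C = 2.976 g CO₂ ÷ 44.009 g/mol = 0.067623 mol
mol H = 2 × 0.2030 g H₂O ÷ 18.015 g/mol = 0.022537 mol
mass O = 1.556 − (0.81221 + 0.022717) = 0.72107 g → mol O = 0.72107 ÷ 15.999 = 0.045070 mol
Divide by the smallest (0.022537 mol): C 3.001, H 1.000, O 2.000
Empirical formula: C3HO2
Empirical-formula mass = 69.04 g/mol; 414 ÷ 69.04 ≈ 6, so the molecular formula is C18H6O12.

C18H6O12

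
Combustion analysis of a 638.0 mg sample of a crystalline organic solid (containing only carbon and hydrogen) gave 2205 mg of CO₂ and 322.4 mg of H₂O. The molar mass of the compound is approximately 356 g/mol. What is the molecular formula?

mol C = 2.205 g CO₂ ÷ 44.009 g/mol = 0.050103 mol
mol H = 2 × 0.3224 g H₂O ÷ 18.015 g/mol = 0.035792 mol
Divide by the smallest (0.035792 mol): C 1.400, H 1.000
Multiplying each by 5 gives whole numbers: C 7.00, H 5.00
Empirical formula: C7H5
Empirical-formula mass = 89.12 g/mol; 356 ÷ 89.12 ≈ 4, so the molecular formula is C28H20.

C28H20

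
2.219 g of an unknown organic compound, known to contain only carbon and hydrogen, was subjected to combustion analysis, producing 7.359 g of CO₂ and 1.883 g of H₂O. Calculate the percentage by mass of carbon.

90.51%

mol C = 7.359 g CO₂ ÷ 44.009 g/mol = 0.16722 mol
mol H = 2 × 1.883 g H₂O ÷ 18.015 g/mol = 0.20905 mol
mass % C = 2.0084 g ÷ 2.219 g × 100%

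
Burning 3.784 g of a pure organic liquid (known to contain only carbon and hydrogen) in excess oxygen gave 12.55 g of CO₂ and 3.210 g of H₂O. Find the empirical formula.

C4H5

mol C = 12.55 g CO₂ ÷ 44.009 g/mol = 0.28517 mol
mol H = 2 × 3.210 g H₂O ÷ 18.015 g/mol = 0.35637 mol
Divide by the smallest (0.28517 mol): C 1.000, H 1.250
Multiplying each by 4 gives whole numbers: C 4.00, H 5.00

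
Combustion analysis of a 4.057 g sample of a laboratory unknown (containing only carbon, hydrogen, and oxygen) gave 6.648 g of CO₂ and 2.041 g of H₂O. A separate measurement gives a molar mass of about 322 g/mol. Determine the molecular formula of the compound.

mol C = 6.648 g CO₂ ÷ 44.009 g/mol = 0.15106 mol
mol H = 2 × 2.041 g H₂O ÷ 18.015 g/mol = 0.22659 mol
mass O = 4.057 − (1.8144 + 0.22840) = 2.0142 g → mol O = 2.0142 ÷ 15.999 = 0.12590 mol
Divide by the smallest (0.12590 mol): C 1.200, H 1.800, O 1.000
Multiplying each by 5 gives whole numbers: C 6.00, H 9.00, O 5.00
Empirical formula: C6H9O5
Empirical-formula mass = 161.13 g/mol; 322 ÷ 161.13 ≈ 2, so the molecular formula is C12H18O10.

C12H18O10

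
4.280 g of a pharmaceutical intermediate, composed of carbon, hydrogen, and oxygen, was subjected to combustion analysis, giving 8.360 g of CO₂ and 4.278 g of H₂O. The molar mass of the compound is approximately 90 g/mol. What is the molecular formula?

mol C = 8.360 g CO₂ ÷ 44.009 g/mol = 0.18996 mol
mol H = 2 × 4.278 g H₂O ÷ 18.015 g/mol = 0.47494 mol
mass O = 4.280 − (2.2816 + 0.47874) = 1.5196 g → mol O = 1.5196 ÷ 15.999 = 0.094983 mol
Divide by the smallest (0.094983 mol): C 2.000, H 5.000, O 1.000
Empirical formula: C2H5O
Empirical-formula mass = 45.06 g/mol; 90 ÷ 45.06 ≈ 2, so the molecular formula is C4H10O2.

C4H10O2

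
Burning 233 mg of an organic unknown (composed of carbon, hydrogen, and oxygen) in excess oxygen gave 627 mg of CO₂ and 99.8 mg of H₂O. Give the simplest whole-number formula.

C9H7O2

mol C = 0.627 g CO₂ ÷ 44.009 g/mol = 0.01425 mol
mol H = 2 × 0.0998 g H₂O ÷ 18.015 g/mol = 0.01108 mol
mass O = 0.233 − (0.1711 + 0.01117) = 0.05071 g → mol O = 0.05071 ÷ 15.999 = 0.003170 mol
Divide by the smallest (0.003170 mol): C 4.495, H 3.496, O 1.000
Multiplying each by 2 gives whole numbers: C 8.99, H 6.99, O 2.00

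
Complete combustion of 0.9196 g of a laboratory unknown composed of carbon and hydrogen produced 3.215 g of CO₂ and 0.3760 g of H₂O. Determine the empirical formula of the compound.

mol C = 3.215 g CO₂ ÷ 44.009 g/mol = 0.073053 mol
mol H = 2 × 0.3760 g H₂O ÷ 18.015 g/mol = 0.041743 mol
Divide by the smallest (0.041743 mol): C 1.750, H 1.000
Multiplying each by 4 gives whole numbers: C 7.00, H 4.00

C7H4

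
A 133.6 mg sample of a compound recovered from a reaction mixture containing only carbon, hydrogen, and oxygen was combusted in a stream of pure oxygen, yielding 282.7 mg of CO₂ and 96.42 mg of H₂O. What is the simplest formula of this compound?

C9H15O4

mol C = 0.2827 g CO₂ ÷ 44.009 g/mol = 0.0064237 mol
mol H = 2 × 0.09642 g H₂O ÷ 18.015 g/mol = 0.010704 mol
mass O = 0.1336 − (0.077155 + 0.010790) = 0.045655 g → mol O = 0.045655 ÷ 15.999 = 0.0028536 mol
Divide by the smallest (0.0028536 mol): C 2.251, H 3.751, O 1.000
Multiplying each by 4 gives whole numbers: C 9.00, H 15.00, O 4.00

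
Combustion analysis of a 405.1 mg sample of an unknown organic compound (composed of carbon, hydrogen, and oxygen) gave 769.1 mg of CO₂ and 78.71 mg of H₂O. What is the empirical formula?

mol C = 0.7691 g CO₂ ÷ 44.009 g/mol = 0.017476 mol
mol H = 2 × 0.07871 g H₂O ÷ 18.015 g/mol = 0.0087383 mol
mass O = 0.4051 − (0.20990 + 0.0088082) = 0.18639 g → mol O = 0.18639 ÷ 15.999 = 0.011650 mol
Divide by the smallest (0.0087383 mol): C 2.000, H 1.000, O 1.333
Multiplying each by 3 gives whole numbers: C 6.00, H 3.00, O 4.00

C6H3O4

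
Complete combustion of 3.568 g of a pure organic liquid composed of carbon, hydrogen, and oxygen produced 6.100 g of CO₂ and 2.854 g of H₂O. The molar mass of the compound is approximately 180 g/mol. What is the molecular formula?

mol C = 6.100 g CO₂ ÷ 44.009 g/mol = 0.13861 mol
mol H = 2 × 2.854 g H₂O ÷ 18.015 g/mol = 0.31685 mol
mass O = 3.568 − (1.6648 + 0.31938) = 1.5838 g → mol O = 1.5838 ÷ 15.999 = 0.098994 mol
Divide by the smallest (0.098994 mol): C 1.400, H 3.201, O 1.000
Multiplying each by 5 gives whole numbers: C 7.00, H 16.00, O 5.00
Empirical formula: C7H16O5
Empirical-formula mass = 180.20 g/mol; 180 ÷ 180.20 ≈ 1, so the molecular formula is C7H16O5.

C7H16O5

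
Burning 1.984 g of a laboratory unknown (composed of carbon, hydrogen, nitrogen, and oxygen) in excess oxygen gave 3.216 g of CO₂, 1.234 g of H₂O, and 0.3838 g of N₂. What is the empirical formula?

mol C = 3.216 g CO₂ ÷ 44.009 g/mol = 0.073076 mol
mol H = 2 × 1.234 g H₂O ÷ 18.015 g/mol = 0.13700 mol
mol N = 2 × 0.3838 g N₂ ÷ 28.014 g/mol = 0.027401 mol
mass O = 1.984 − (0.87772 + 0.13809 + 0.38380) = 0.58439 g → mol O = 0.58439 ÷ 15.999 = 0.036527 mol
Divide by the smallest (0.027401 mol): C 2.667, H 5.000, N 1.000, O 1.333
Multiplying each by 3 gives whole numbers: C 8.00, H 15.00, N 3.00, O 4.00

C8H15N3O4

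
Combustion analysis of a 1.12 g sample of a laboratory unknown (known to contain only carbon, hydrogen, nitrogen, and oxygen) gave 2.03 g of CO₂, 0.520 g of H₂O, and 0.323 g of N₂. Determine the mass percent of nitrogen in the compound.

28.8%

mol C = 2.03 g CO₂ ÷ 44.009 g/mol = 0.04613 mol
mol H = 2 × 0.520 g H₂O ÷ 18.015 g/mol = 0.05773 mol
mol N = 2 × 0.323 g N₂ ÷ 28.014 g/mol = 0.02306 mol
mass O = 1.12 − (0.5540 + 0.05819 + 0.3230) = 0.1848 g → mol O = 0.1848 ÷ 15.999 = 0.01155 mol
mass % N = 0.3230 g ÷ 1.12 g × 100%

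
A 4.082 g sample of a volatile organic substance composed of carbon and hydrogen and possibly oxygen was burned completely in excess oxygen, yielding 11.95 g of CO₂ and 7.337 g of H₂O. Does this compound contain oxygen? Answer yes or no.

mol C = 11.95 g CO₂ ÷ 44.009 g/mol = 0.27154 mol
mol H = 2 × 7.337 g H₂O ÷ 18.015 g/mol = 0.81454 mol
C and H together account for 4.0825 g — essentially the entire 4.082 g sample — so the compound contains no oxygen.

no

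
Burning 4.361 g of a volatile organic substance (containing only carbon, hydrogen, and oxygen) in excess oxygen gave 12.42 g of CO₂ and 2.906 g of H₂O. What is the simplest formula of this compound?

mol C = 12.42 g CO₂ ÷ 44.009 g/mol = 0.28222 mol
mol H = 2 × 2.906 g H₂O ÷ 18.015 g/mol = 0.32262 mol
mass O = 4.361 − (3.3897 + 0.32520) = 0.64611 g → mol O = 0.64611 ÷ 15.999 = 0.040385 mol
Divide by the smallest (0.040385 mol): C 6.988, H 7.989, O 1.000

C7H8O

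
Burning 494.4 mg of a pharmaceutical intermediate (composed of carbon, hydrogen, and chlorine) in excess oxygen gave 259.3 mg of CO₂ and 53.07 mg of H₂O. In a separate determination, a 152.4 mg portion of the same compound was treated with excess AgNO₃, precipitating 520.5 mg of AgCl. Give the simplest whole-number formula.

mol C = 0.2593 g CO₂ ÷ 44.009 g/mol = 0.0058920 mol
mol H = 2 × 0.05307 g H₂O ÷ 18.015 g/mol = 0.0058918 mol
From the AgCl data: mol Cl per gram of compound = (0.5205 ÷ 143.318) ÷ 0.1524 = 0.023831 mol/g, so in the 0.4944 g combustion sample mol Cl = 0.011782 mol
Divide by the smallest (0.0058918 mol): C 1.000, H 1.000, Cl 2.000

CHCl2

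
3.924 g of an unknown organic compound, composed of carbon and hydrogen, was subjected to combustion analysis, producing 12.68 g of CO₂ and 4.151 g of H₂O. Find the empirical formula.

mol C = 12.68 g CO₂ ÷ 44.009 g/mol = 0.28812 mol
mol H = 2 × 4.151 g H₂O ÷ 18.015 g/mol = 0.46084 mol
Divide by the smallest (0.28812 mol): C 1.000, H 1.599
Multiplying each by 5 gives whole numbers: C 5.00, H 8.00

C5H8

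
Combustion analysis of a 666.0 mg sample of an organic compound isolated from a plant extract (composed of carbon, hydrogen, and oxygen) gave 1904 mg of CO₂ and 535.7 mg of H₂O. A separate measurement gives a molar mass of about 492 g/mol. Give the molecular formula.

mol C = 1.904 g CO₂ ÷ 44.009 g/mol = 0.043264 mol
mol H = 2 × 0.5357 g H₂O ÷ 18.015 g/mol = 0.059473 mol
mass O = 0.6660 − (0.51964 + 0.059948) = 0.086409 g → mol O = 0.086409 ÷ 15.999 = 0.0054009 mol
Divide by the smallest (0.0054009 mol): C 8.010, H 11.012, O 1.000
Empirical formula: C8H11O
Empirical-formula mass = 123.17 g/mol; 492 ÷ 123.17 ≈ 4, so the molecular formula is C32H44O4.

C32H44O4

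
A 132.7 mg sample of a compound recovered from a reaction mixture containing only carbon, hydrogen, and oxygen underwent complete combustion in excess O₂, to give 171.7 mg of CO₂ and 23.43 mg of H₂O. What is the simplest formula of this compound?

mol C = 0.1717 g CO₂ ÷ 44.009 g/mol = 0.0039015 mol
mol H = 2 × 0.02343 g H₂O ÷ 18.015 g/mol = 0.0026012 mol
mass O = 0.1327 − (0.046861 + 0.0026220) = 0.083217 g → mol O = 0.083217 ÷ 15.999 = 0.0052014 mol
Divide by the smallest (0.0026012 mol): C 1.500, H 1.000, O 2.000
Multiplying each by 2 gives whole numbers: C 3.00, H 2.00, O 4.00

C3H2O4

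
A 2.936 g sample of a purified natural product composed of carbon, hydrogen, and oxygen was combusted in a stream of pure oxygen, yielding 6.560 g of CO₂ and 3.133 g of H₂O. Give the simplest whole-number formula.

C3H7O

mol C = 6.560 g CO₂ ÷ 44.009 g/mol = 0.14906 mol
mol H = 2 × 3.133 g H₂O ÷ 18.015 g/mol = 0.34782 mol
mass O = 2.936 − (1.7904 + 0.35060) = 0.79503 g → mol O = 0.79503 ÷ 15.999 = 0.049693 mol
Divide by the smallest (0.049693 mol): C 3.000, H 6.999, O 1.000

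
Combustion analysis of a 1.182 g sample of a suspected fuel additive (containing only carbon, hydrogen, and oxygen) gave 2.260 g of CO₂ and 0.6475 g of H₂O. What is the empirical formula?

C5H7O3

mol C = 2.260 g CO₂ ÷ 44.009 g/mol = 0.051353 mol
mol H = 2 × 0.6475 g H₂O ÷ 18.015 g/mol = 0.071885 mol
mass O = 1.182 − (0.61680 + 0.072460) = 0.49274 g → mol O = 0.49274 ÷ 15.999 = 0.030798 mol
Divide by the smallest (0.030798 mol): C 1.667, H 2.334, O 1.000
Multiplying each by 3 gives whole numbers: C 5.00, H 7.00, O 3.00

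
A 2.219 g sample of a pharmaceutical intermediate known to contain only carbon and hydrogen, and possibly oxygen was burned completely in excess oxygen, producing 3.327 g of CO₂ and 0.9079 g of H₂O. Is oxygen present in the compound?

mol C = 3.327 g CO₂ ÷ 44.009 g/mol = 0.075598 mol
mol H = 2 × 0.9079 g H₂O ÷ 18.015 g/mol = 0.10079 mol
C and H account for only 1.0096 g of the 2.219 g sample; the remaining 1.2094 g must be oxygen.

yes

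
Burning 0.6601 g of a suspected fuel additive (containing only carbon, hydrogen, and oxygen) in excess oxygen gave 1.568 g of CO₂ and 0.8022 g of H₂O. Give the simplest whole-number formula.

C4H10O

mol C = 1.568 g CO₂ ÷ 44.009 g/mol = 0.035629 mol
mol H = 2 × 0.8022 g H₂O ÷ 18.015 g/mol = 0.089059 mol
mass O = 0.6601 − (0.42794 + 0.089772) = 0.14239 g → mol O = 0.14239 ÷ 15.999 = 0.0088998 mol
Divide by the smallest (0.0088998 mol): C 4.003, H 10.007, O 1.000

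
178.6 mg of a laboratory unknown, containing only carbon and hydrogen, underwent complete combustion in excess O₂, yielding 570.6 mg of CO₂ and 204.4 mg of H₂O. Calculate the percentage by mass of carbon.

87.19%

mol C = 0.5706 g CO₂ ÷ 44.009 g/mol = 0.012966 mol
mol H = 2 × 0.2044 g H₂O ÷ 18.015 g/mol = 0.022692 mol
mass % C = 0.15573 g ÷ 0.1786 g × 100%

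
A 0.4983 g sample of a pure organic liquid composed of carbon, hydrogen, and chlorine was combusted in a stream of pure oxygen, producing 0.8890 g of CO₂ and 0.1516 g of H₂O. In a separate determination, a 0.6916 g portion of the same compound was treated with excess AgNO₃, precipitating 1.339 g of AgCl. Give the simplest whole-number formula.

mol C = 0.8890 g CO₂ ÷ 44.009 g/mol = 0.020200 mol
mol H = 2 × 0.1516 g H₂O ÷ 18.015 g/mol = 0.016830 mol
From the AgCl data: mol Cl per gram of compound = (1.339 ÷ 143.318) ÷ 0.6916 = 0.013509 mol/g, so in the 0.4983 g combustion sample mol Cl = 0.0067316 mol
Divide by the smallest (0.0067316 mol): C 3.001, H 2.500, Cl 1.000
Multiplying each by 2 gives whole numbers: C 6.00, H 5.00, Cl 2.00

C6H5Cl2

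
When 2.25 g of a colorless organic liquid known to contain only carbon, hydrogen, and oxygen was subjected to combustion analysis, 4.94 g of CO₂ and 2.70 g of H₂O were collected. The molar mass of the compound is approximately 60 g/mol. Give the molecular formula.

mol C = 4.94 g CO₂ ÷ 44.009 g/mol = 0.1122 mol
mol H = 2 × 2.70 g H₂O ÷ 18.015 g/mol = 0.2998 mol
mass O = 2.25 − (1.348 + 0.3021) = 0.5996 g → mol O = 0.5996 ÷ 15.999 = 0.03748 mol
Divide by the smallest (0.03748 mol): C 2.995, H 7.998, O 1.000
Empirical formula: C3H8O
Empirical-formula mass = 60.10 g/mol; 60 ÷ 60.10 ≈ 1, so the molecular formula is C3H8O.

C3H8O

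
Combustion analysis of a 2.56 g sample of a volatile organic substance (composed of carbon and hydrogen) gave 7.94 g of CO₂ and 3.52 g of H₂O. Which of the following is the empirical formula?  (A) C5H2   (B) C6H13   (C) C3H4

(B) C6H13

mol C = 7.94 g CO₂ ÷ 44.009 g/mol = 0.1804 mol
mol H = 2 × 3.52 g H₂O ÷ 18.015 g/mol = 0.3908 mol
Divide by the smallest (0.1804 mol): C 1.000, H 2.166
Multiplying each by 6 gives whole numbers: C 6.00, H 13.00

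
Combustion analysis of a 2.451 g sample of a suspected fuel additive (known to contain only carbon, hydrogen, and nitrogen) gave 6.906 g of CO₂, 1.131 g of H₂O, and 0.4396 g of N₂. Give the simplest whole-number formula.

C5H4N

mol C = 6.906 g CO₂ ÷ 44.009 g/mol = 0.15692 mol
mol H = 2 × 1.131 g H₂O ÷ 18.015 g/mol = 0.12556 mol
mol N = 2 × 0.4396 g N₂ ÷ 28.014 g/mol = 0.031384 mol
Divide by the smallest (0.031384 mol): C 5.000, H 4.001, N 1.000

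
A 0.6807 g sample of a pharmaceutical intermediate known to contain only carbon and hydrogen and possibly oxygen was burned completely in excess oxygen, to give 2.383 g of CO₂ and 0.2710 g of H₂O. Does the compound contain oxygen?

no

mol C = 2.383 g CO₂ ÷ 44.009 g/mol = 0.054148 mol
mol H = 2 × 0.2710 g H₂O ÷ 18.015 g/mol = 0.030086 mol
C and H together account for 0.68070 g — essentially the entire 0.6807 g sample — so the compound contains no oxygen.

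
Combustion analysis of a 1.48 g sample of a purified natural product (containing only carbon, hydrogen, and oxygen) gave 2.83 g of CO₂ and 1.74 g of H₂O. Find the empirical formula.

mol C = 2.83 g CO₂ ÷ 44.009 g/mol = 0.06431 mol
mol H = 2 × 1.74 g H₂O ÷ 18.015 g/mol = 0.1932 mol
mass O = 1.48 − (0.7724 + 0.1947) = 0.5129 g → mol O = 0.5129 ÷ 15.999 = 0.03206 mol
Divide by the smallest (0.03206 mol): C 2.006, H 6.025, O 1.000

C2H6O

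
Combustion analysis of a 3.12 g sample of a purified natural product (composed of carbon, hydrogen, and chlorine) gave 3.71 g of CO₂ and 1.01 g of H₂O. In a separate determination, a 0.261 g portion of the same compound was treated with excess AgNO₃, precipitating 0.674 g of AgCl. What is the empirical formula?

C3H4Cl2

mol C = 3.71 g CO₂ ÷ 44.009 g/mol = 0.08430 mol
mol H = 2 × 1.01 g H₂O ÷ 18.015 g/mol = 0.1121 mol
From the AgCl data: mol Cl per gram of compound = (0.674 ÷ 143.318) ÷ 0.261 = 0.01802 mol/g, so in the 3.12 g combustion sample mol Cl = 0.05622 mol
Divide by the smallest (0.05622 mol): C 1.500, H 1.995, Cl 1.000
Multiplying each by 2 gives whole numbers: C 3.00, H 3.99, Cl 2.00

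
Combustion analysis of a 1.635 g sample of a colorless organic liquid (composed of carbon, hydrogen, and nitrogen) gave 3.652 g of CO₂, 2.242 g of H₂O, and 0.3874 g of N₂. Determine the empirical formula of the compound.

mol C = 3.652 g CO₂ ÷ 44.009 g/mol = 0.082983 mol
mol H = 2 × 2.242 g H₂O ÷ 18.015 g/mol = 0.24890 mol
mol N = 2 × 0.3874 g N₂ ÷ 28.014 g/mol = 0.027658 mol
Divide by the smallest (0.027658 mol): C 3.000, H 8.999, N 1.000

C3H9N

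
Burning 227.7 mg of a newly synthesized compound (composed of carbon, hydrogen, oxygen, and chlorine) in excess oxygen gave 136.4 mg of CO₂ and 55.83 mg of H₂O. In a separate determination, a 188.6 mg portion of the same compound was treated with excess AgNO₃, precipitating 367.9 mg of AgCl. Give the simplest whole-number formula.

C2H4Cl2O3

mol C = 0.1364 g CO₂ ÷ 44.009 g/mol = 0.0030994 mol
mol H = 2 × 0.05583 g H₂O ÷ 18.015 g/mol = 0.0061982 mol
From the AgCl data: mol Cl per gram of compound = (0.3679 ÷ 143.318) ÷ 0.1886 = 0.013611 mol/g, so in the 0.2277 g combustion sample mol Cl = 0.0030992 mol
mass O = 0.2277 − (0.037226 + 0.0062478 + 0.10987) = 0.074359 g → mol O = 0.074359 ÷ 15.999 = 0.0046477 mol
Divide by the smallest (0.0030992 mol): C 1.000, H 2.000, Cl 1.000, O 1.500
Multiplying each by 2 gives whole numbers: C 2.00, H 4.00, Cl 2.00, O 3.00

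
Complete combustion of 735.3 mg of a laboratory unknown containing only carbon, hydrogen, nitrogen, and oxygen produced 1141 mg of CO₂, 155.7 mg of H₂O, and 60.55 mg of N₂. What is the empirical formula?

C6H4NO5

mol C = 1.141 g CO₂ ÷ 44.009 g/mol = 0.025927 mol
mol H = 2 × 0.1557 g H₂O ÷ 18.015 g/mol = 0.017286 mol
mol N = 2 × 0.06055 g N₂ ÷ 28.014 g/mol = 0.0043228 mol
mass O = 0.7353 − (0.31140 + 0.017424 + 0.060550) = 0.34592 g → mol O = 0.34592 ÷ 15.999 = 0.021622 mol
Divide by the smallest (0.0043228 mol): C 5.998, H 3.999, N 1.000, O 5.002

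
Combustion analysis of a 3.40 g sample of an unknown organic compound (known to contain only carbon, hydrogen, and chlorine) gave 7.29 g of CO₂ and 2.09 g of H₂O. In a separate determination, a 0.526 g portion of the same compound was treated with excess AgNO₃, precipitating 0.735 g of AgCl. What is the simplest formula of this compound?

C5H7Cl

mol C = 7.29 g CO₂ ÷ 44.009 g/mol = 0.1656 mol
mol H = 2 × 2.09 g H₂O ÷ 18.015 g/mol = 0.2320 mol
From the AgCl data: mol Cl per gram of compound = (0.735 ÷ 143.318) ÷ 0.526 = 0.009750 mol/g, so in the 3.40 g combustion sample mol Cl = 0.03315 mol
Divide by the smallest (0.03315 mol): C 4.997, H 6.999, Cl 1.000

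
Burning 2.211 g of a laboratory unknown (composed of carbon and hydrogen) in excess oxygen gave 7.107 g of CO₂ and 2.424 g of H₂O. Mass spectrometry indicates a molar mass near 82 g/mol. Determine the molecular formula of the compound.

mol C = 7.107 g CO₂ ÷ 44.009 g/mol = 0.16149 mol
mol H = 2 × 2.424 g H₂O ÷ 18.015 g/mol = 0.26911 mol
Divide by the smallest (0.16149 mol): C 1.000, H 1.666
Multiplying each by 3 gives whole numbers: C 3.00, H 5.00
Empirical formula: C3H5
Empirical-formula mass = 41.07 g/mol; 82 ÷ 41.07 ≈ 2, so the molecular formula is C6H10.

C6H10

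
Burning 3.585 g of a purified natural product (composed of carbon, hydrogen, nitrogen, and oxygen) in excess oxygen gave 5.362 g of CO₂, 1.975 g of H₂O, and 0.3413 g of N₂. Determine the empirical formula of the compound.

C5H9NO4

mol C = 5.362 g CO₂ ÷ 44.009 g/mol = 0.12184 mol
mol H = 2 × 1.975 g H₂O ÷ 18.015 g/mol = 0.21926 mol
mol N = 2 × 0.3413 g N₂ ÷ 28.014 g/mol = 0.024366 mol
mass O = 3.585 − (1.4634 + 0.22102 + 0.34130) = 1.5593 g → mol O = 1.5593 ÷ 15.999 = 0.097461 mol
Divide by the smallest (0.024366 mol): C 5.000, H 8.999, N 1.000, O 4.000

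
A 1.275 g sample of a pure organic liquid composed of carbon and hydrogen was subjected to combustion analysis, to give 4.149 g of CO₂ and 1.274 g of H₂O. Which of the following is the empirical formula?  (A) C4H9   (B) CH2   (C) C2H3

(C) C2H3

mol C = 4.149 g CO₂ ÷ 44.009 g/mol = 0.094276 mol
mol H = 2 × 1.274 g H₂O ÷ 18.015 g/mol = 0.14144 mol
Divide by the smallest (0.094276 mol): C 1.000, H 1.500
Multiplying each by 2 gives whole numbers: C 2.00, H 3.00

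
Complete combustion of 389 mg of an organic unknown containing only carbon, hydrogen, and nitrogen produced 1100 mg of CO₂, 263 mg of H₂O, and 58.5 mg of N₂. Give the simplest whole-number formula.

C6H7N

mol C = 1.10 g CO₂ ÷ 44.009 g/mol = 0.02499 mol
mol H = 2 × 0.263 g H₂O ÷ 18.015 g/mol = 0.02920 mol
mol N = 2 × 0.0585 g N₂ ÷ 28.014 g/mol = 0.004176 mol
Divide by the smallest (0.004176 mol): C 5.985, H 6.991, N 1.000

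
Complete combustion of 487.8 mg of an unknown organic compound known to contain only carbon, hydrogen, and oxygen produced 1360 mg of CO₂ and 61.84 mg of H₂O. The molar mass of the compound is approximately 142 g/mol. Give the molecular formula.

mol C = 1.360 g CO₂ ÷ 44.009 g/mol = 0.030903 mol
mol H = 2 × 0.06184 g H₂O ÷ 18.015 g/mol = 0.0068654 mol
mass O = 0.4878 − (0.37117 + 0.0069203) = 0.10971 g → mol O = 0.10971 ÷ 15.999 = 0.0068571 mol
Divide by the smallest (0.0068571 mol): C 4.507, H 1.001, O 1.000
Multiplying each by 2 gives whole numbers: C 9.01, H 2.00, O 2.00
Empirical formula: C9H2O2
Empirical-formula mass = 142.11 g/mol; 142 ÷ 142.11 ≈ 1, so the molecular formula is C9H2O2.

C9H2O2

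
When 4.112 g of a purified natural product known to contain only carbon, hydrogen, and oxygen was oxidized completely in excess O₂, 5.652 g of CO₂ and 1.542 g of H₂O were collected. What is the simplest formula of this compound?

C6H8O7

mol C = 5.652 g CO₂ ÷ 44.009 g/mol = 0.12843 mol
mol H = 2 × 1.542 g H₂O ÷ 18.015 g/mol = 0.17119 mol
mass O = 4.112 − (1.5426 + 0.17256) = 2.3969 g → mol O = 2.3969 ÷ 15.999 = 0.14981 mol
Divide by the smallest (0.12843 mol): C 1.000, H 1.333, O 1.167
Multiplying each by 6 gives whole numbers: C 6.00, H 8.00, O 7.00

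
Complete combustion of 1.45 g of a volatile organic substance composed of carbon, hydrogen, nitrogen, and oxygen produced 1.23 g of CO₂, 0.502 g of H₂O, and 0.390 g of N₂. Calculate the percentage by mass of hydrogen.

3.9%

mol C = 1.23 g CO₂ ÷ 44.009 g/mol = 0.02795 mol
mol H = 2 × 0.502 g H₂O ÷ 18.015 g/mol = 0.05573 mol
mol N = 2 × 0.390 g N₂ ÷ 28.014 g/mol = 0.02784 mol
mass O = 1.45 − (0.3357 + 0.05618 + 0.3900) = 0.6681 g → mol O = 0.6681 ÷ 15.999 = 0.04176 mol
mass % H = 0.05618 g ÷ 1.45 g × 100%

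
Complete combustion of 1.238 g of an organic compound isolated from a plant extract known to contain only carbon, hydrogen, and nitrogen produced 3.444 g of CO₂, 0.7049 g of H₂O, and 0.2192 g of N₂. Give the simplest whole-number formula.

mol C = 3.444 g CO₂ ÷ 44.009 g/mol = 0.078257 mol
mol H = 2 × 0.7049 g H₂O ÷ 18.015 g/mol = 0.078257 mol
mol N = 2 × 0.2192 g N₂ ÷ 28.014 g/mol = 0.015649 mol
Divide by the smallest (0.015649 mol): C 5.001, H 5.001, N 1.000

C5H5N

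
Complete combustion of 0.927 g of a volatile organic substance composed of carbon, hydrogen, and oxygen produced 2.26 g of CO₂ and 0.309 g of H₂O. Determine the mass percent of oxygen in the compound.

29.7%

mol C = 2.26 g CO₂ ÷ 44.009 g/mol = 0.05135 mol
mol H = 2 × 0.309 g H₂O ÷ 18.015 g/mol = 0.03430 mol
mass O = 0.927 − (0.6168 + 0.03458) = 0.2756 g → mol O = 0.2756 ÷ 15.999 = 0.01723 mol
mass % O = 0.2756 g ÷ 0.927 g × 100%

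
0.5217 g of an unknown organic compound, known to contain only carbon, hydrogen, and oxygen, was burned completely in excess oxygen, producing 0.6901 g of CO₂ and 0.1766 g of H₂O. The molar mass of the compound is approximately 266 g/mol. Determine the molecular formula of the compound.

mol C = 0.6901 g CO₂ ÷ 44.009 g/mol = 0.015681 mol
mol H = 2 × 0.1766 g H₂O ÷ 18.015 g/mol = 0.019606 mol
mass O = 0.5217 − (0.18834 + 0.019763) = 0.31359 g → mol O = 0.31359 ÷ 15.999 = 0.019601 mol
Divide by the smallest (0.015681 mol): C 1.000, H 1.250, O 1.250
Multiplying each by 4 gives whole numbers: C 4.00, H 5.00, O 5.00
Empirical formula: C4H5O5
Empirical-formula mass = 133.08 g/mol; 266 ÷ 133.08 ≈ 2, so the molecular formula is C8H10O10.

C8H10O10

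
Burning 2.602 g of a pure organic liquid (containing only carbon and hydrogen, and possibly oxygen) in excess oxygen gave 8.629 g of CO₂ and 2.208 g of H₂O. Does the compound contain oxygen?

no

mol C = 8.629 g CO₂ ÷ 44.009 g/mol = 0.19607 mol
mol H = 2 × 2.208 g H₂O ÷ 18.015 g/mol = 0.24513 mol
C and H together account for 2.6021 g — essentially the entire 2.602 g sample — so the compound contains no oxygen.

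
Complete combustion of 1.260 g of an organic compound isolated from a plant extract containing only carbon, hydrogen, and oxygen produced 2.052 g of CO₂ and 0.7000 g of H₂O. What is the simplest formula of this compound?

C6H10O5

mol C = 2.052 g CO₂ ÷ 44.009 g/mol = 0.046627 mol
mol H = 2 × 0.7000 g H₂O ÷ 18.015 g/mol = 0.077713 mol
mass O = 1.260 − (0.56003 + 0.078335) = 0.62163 g → mol O = 0.62163 ÷ 15.999 = 0.038854 mol
Divide by the smallest (0.038854 mol): C 1.200, H 2.000, O 1.000
Multiplying each by 5 gives whole numbers: C 6.00, H 10.00, O 5.00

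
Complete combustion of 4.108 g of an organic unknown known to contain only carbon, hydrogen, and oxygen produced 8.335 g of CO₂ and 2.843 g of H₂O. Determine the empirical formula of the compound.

mol C = 8.335 g CO₂ ÷ 44.009 g/mol = 0.18939 mol
mol H = 2 × 2.843 g H₂O ÷ 18.015 g/mol = 0.31563 mol
mass O = 4.108 − (2.2748 + 0.31815) = 1.5150 g → mol O = 1.5150 ÷ 15.999 = 0.094696 mol
Divide by the smallest (0.094696 mol): C 2.000, H 3.333, O 1.000
Multiplying each by 3 gives whole numbers: C 6.00, H 10.00, O 3.00

C6H10O3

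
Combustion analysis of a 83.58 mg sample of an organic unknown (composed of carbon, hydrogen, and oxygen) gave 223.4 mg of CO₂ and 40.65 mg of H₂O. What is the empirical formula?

C9H8O2

mol C = 0.2234 g CO₂ ÷ 44.009 g/mol = 0.0050762 mol
mol H = 2 × 0.04065 g H₂O ÷ 18.015 g/mol = 0.0045129 mol
mass O = 0.08358 − (0.060971 + 0.0045490) = 0.018060 g → mol O = 0.018060 ÷ 15.999 = 0.0011288 mol
Divide by the smallest (0.0011288 mol): C 4.497, H 3.998, O 1.000
Multiplying each by 2 gives whole numbers: C 8.99, H 8.00, O 2.00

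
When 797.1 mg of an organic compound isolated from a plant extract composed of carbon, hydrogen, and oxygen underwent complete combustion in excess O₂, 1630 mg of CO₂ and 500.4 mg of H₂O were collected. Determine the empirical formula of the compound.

C2H3O

mol C = 1.630 g CO₂ ÷ 44.009 g/mol = 0.037038 mol
mol H = 2 × 0.5004 g H₂O ÷ 18.015 g/mol = 0.055554 mol
mass O = 0.7971 − (0.44486 + 0.055998) = 0.29624 g → mol O = 0.29624 ÷ 15.999 = 0.018516 mol
Divide by the smallest (0.018516 mol): C 2.000, H 3.000, O 1.000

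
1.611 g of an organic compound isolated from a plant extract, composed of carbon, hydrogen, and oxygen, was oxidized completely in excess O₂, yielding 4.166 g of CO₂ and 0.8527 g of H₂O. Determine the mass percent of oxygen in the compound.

23.50%

mol C = 4.166 g CO₂ ÷ 44.009 g/mol = 0.094662 mol
mol H = 2 × 0.8527 g H₂O ÷ 18.015 g/mol = 0.094666 mol
mass O = 1.611 − (1.1370 + 0.095423) = 0.37859 g → mol O = 0.37859 ÷ 15.999 = 0.023663 mol
mass % O = 0.37859 g ÷ 1.611 g × 100%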